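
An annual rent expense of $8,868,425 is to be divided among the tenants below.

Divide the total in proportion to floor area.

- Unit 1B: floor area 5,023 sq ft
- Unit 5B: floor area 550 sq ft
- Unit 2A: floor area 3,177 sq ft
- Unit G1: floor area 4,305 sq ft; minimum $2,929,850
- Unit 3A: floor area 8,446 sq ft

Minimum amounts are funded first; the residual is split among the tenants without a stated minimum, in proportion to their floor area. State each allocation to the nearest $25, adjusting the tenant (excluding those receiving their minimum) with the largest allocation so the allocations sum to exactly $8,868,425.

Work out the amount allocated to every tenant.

Unit 1B: $1,734,675 · Unit 5B: $189,950 · Unit 2A: $1,097,175 · Unit G1: $2,929,850 · Unit 3A: $2,916,775

Fund the minimums — Unit G1 $2,929,850. Residual $5,938,575.
Residual split over remaining floor area 17,196: Unit 1B 1,734,674.47 → $1,734,675; Unit 5B 189,940.47 → $189,950; Unit 2A 1,097,165.20 → $1,097,175; Unit 3A 2,916,794.86 → $2,916,800.
Rounding difference −$25 applied to Unit 3A → $2,916,775.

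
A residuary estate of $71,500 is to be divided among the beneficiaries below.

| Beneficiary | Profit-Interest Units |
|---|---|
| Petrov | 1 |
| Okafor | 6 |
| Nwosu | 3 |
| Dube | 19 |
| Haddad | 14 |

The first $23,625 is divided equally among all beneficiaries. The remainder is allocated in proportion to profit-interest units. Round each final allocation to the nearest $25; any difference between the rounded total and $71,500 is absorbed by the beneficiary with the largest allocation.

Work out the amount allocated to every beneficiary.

Petrov: $5,850 | Okafor: $11,400 | Nwosu: $8,075 | Dube: $25,875 | Haddad: $20,300

First tranche $23,625 split equally: $4,725 each.
Remainder $47,875 by profit-interest units (total 43): Petrov 1,113.37 → $1,125; Okafor 6,680.23 → $6,675; Nwosu 3,340.12 → $3,350; Dube 21,154.07 → $21,150; Haddad 15,587.21 → $15,575.
Totals: Petrov $4,725 + $1,125 = $5,850; Okafor $4,725 + $6,675 = $11,400; Nwosu $4,725 + $3,350 = $8,075; Dube $4,725 + $21,150 = $25,875; Haddad $4,725 + $15,575 = $20,300.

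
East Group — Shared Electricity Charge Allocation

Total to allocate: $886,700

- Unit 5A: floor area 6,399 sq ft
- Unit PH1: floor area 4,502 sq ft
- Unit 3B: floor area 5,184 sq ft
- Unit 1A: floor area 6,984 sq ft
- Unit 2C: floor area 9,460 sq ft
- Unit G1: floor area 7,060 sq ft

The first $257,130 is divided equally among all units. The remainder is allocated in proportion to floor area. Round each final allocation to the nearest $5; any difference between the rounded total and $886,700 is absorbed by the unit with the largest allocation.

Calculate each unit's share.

Unit 5A: $144,615 · Unit PH1: $114,450 · Unit 3B: $125,295 · Unit 1A: $153,920 · Unit 2C: $193,290 · Unit G1: $155,130

$257,130 shared equally gives $42,855 per unit.
Remainder $629,570 by floor area (total 39,589): Unit 5A 101,761.06 → $101,760; Unit PH1 71,593.73 → $71,595; Unit 3B 82,439.34 → $82,440; Unit 1A 111,064.11 → $111,065; Unit 2C 150,439.07 → $150,440; Unit G1 112,272.71 → $112,275.
Rounding difference −$5 on remainder applied to Unit 2C.
Totals: Unit 5A $42,855 + $101,760 = $144,615; Unit PH1 $42,855 + $71,595 = $114,450; Unit 3B $42,855 + $82,440 = $125,295; Unit 1A $42,855 + $111,065 = $153,920; Unit 2C $42,855 + $150,435 = $193,290; Unit G1 $42,855 + $112,275 = $155,130.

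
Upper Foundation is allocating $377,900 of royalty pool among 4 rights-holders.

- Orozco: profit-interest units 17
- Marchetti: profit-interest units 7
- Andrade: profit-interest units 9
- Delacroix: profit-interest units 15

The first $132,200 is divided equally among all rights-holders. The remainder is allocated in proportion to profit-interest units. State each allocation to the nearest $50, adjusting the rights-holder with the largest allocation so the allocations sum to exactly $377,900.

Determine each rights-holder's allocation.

Orozco: $120,050; Marchetti: $68,900; Andrade: $79,100; Delacroix: $109,850

First tranche $132,200 split equally: $33,050 each.
Remainder $245,700 by profit-interest units (total 48): Orozco 87,018.75 → $87,000; Marchetti 35,831.25 → $35,850; Andrade 46,068.75 → $46,050; Delacroix 76,781.25 → $76,800.
Totals: Orozco $33,050 + $87,000 = $120,050; Marchetti $33,050 + $35,850 = $68,900; Andrade $33,050 + $46,050 = $79,100; Delacroix $33,050 + $76,800 = $109,850.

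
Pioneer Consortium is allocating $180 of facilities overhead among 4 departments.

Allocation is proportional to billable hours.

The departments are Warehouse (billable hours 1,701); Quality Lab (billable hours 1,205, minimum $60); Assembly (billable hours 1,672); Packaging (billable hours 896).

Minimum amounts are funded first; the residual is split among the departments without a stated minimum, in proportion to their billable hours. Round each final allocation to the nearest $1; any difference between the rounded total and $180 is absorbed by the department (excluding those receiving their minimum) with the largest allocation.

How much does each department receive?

Minimums first: Quality Lab $60. Balance $120.
Balance split over remaining billable hours 4,269: Warehouse 47.81 → $48; Assembly 47.00 → $47; Packaging 25.19 → $25.

Warehouse: $48 | Quality Lab: $60 | Assembly: $47 | Packaging: $25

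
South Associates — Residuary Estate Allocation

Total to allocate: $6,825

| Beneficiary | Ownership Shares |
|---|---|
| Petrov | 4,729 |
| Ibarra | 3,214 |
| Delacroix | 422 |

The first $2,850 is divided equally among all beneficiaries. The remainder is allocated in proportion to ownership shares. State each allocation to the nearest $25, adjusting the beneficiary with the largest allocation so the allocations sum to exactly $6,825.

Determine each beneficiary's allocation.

Petrov: $3,200; Ibarra: $2,475; Delacroix: $1,150

First tranche $2,850 split equally: $950 each.
Remainder $3,975 by ownership shares (total 8,365): Petrov 2,247.19 → $2,250; Ibarra 1,527.27 → $1,525; Delacroix 200.53 → $200.
Totals: Petrov $950 + $2,250 = $3,200; Ibarra $950 + $1,525 = $2,475; Delacroix $950 + $200 = $1,150.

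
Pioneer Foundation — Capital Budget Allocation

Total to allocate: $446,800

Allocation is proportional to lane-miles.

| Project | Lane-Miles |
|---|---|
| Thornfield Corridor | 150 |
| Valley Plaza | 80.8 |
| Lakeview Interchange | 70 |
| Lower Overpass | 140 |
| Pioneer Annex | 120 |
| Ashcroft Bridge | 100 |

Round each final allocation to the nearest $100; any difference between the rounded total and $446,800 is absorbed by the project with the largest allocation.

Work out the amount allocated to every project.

Thornfield Corridor: $101,500 · Valley Plaza: $54,600 · Lakeview Interchange: $47,300 · Lower Overpass: $94,700 · Pioneer Annex: $81,100 · Ashcroft Bridge: $67,600

Sum of lane-miles: 660.8.
Raw shares: Thornfield Corridor 150/660.8 × $446,800 = 101,422.52; Valley Plaza 80.8/660.8 × $446,800 = 54,632.93; Lakeview Interchange 70/660.8 × $446,800 = 47,330.51; Lower Overpass 140/660.8 × $446,800 = 94,661.02; Pioneer Annex 120/660.8 × $446,800 = 81,138.01; Ashcroft Bridge 100/660.8 × $446,800 = 67,615.01.
After rounding ($100): Thornfield Corridor $101,400; Valley Plaza $54,600; Lakeview Interchange $47,300; Lower Overpass $94,700; Pioneer Annex $81,100; Ashcroft Bridge $67,600. Sum = $446,700.
Difference $446,800 − $446,700 = +$100 applied to largest allocation (Thornfield Corridor): Thornfield Corridor becomes $101,500.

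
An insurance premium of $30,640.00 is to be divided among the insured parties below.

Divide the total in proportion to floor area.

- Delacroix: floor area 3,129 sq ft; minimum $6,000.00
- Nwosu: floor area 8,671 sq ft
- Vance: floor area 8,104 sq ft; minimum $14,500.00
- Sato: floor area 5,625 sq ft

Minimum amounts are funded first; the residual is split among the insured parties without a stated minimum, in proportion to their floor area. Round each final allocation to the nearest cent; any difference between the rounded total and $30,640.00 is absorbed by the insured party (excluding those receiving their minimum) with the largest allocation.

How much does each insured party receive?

Delacroix: $6,000.00; Nwosu: $6,150.25; Vance: $14,500.00; Sato: $3,989.75

Fund the minimums — Delacroix $6,000.00; Vance $14,500.00. Residual $10,140.00.
Residual split over remaining floor area 14,296: Nwosu 6,150.2476 → $6,150.25; Sato 3,989.7524 → $3,989.75.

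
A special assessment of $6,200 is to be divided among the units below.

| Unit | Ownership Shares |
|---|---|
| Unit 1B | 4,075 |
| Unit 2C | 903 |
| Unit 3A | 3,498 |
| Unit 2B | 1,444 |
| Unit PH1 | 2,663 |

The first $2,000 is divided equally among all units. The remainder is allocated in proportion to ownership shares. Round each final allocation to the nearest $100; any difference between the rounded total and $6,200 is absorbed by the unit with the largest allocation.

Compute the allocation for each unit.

Unit 1B: $1,700 · Unit 2C: $700 · Unit 3A: $1,600 · Unit 2B: $900 · Unit PH1: $1,300

Equal tier: $2,000 ÷ 5 = $400 apiece.
Remainder $4,200 by ownership shares (total 12,583): Unit 1B 1,360.17 → $1,400; Unit 2C 301.41 → $300; Unit 3A 1,167.58 → $1,200; Unit 2B 481.98 → $500; Unit PH1 888.87 → $900.
Rounding difference −$100 on remainder applied to Unit 1B.
Totals: Unit 1B $400 + $1,300 = $1,700; Unit 2C $400 + $300 = $700; Unit 3A $400 + $1,200 = $1,600; Unit 2B $400 + $500 = $900; Unit PH1 $400 + $900 = $1,300.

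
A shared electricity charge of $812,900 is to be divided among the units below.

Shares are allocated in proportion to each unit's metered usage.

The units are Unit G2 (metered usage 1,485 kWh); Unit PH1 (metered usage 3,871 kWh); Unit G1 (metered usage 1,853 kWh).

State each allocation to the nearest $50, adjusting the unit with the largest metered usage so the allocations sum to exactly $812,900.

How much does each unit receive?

Unit G2: $167,450; Unit PH1: $436,500; Unit G1: $208,950

Sum of metered usage: 1,485 + 3,871 + 1,853 = 7,209.
Unrounded shares: Unit G2 167,451.31; Unit PH1 436,501.03; Unit G1 208,947.66.
After rounding ($50): Unit G2 $167,450; Unit PH1 $436,500; Unit G1 $208,950. Sum = $812,900.
No rounding difference to absorb.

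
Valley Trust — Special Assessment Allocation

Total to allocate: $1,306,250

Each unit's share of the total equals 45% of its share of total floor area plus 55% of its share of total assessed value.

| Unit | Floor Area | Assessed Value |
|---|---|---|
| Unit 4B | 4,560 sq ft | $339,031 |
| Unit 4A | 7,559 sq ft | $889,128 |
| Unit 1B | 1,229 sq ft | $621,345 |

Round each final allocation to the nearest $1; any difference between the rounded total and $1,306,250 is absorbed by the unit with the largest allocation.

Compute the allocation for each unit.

Totals — floor area 13,348, assessed value 1,849,504.
Combined weights (45% floor area + 55% assessed value): Unit 4B 0.2546; Unit 4A 0.5192; Unit 1B 0.2262.
Raw shares: Unit 4B 332,507.15; Unit 4A 678,260.09; Unit 1B 295,482.77.
Rounded to nearest $1: Unit 4B $332,507; Unit 4A $678,260; Unit 1B $295,483. Sum = $1,306,250.
No rounding difference to absorb.

Unit 4B: $332,507; Unit 4A: $678,260; Unit 1B: $295,483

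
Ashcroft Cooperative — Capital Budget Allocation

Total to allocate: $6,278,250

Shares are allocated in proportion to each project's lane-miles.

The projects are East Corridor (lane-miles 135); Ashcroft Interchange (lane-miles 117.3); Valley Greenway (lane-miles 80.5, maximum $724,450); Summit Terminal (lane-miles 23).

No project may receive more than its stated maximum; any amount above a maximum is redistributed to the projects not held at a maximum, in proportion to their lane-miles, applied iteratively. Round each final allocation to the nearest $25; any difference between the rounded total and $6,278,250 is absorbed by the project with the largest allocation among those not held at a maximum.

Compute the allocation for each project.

Lane-miles total: 355.8.
Proportional shares (ignoring caps): East Corridor 2,382,135.33; Ashcroft Interchange 2,069,810.92; Valley Greenway 1,420,458.47; Summit Terminal 405,845.28.
Cap binds for Valley Greenway ($724,450); balance $5,553,800 reallocated over remaining lane-miles 275.3.
Redistributed shares: East Corridor 2,723,439.88 → $2,723,450; Ashcroft Interchange 2,366,366.65 → $2,366,375; Summit Terminal 463,993.46 → $464,000.
Rounding difference −$25 applied to East Corridor → $2,723,425.

East Corridor: $2,723,425 | Ashcroft Interchange: $2,366,375 | Valley Greenway: $724,450 | Summit Terminal: $464,000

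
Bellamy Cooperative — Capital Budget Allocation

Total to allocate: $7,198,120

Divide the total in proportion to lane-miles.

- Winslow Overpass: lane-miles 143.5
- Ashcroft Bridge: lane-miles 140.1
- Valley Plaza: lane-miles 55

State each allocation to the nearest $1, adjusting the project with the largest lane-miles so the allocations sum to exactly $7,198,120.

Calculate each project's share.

Combined lane-miles = 143.5 + 140.1 + 55 = 338.6.
Proportional shares: Winslow Overpass 3,050,591.32; Ashcroft Bridge 2,978,312.499; Valley Plaza 1,169,216.18.
After rounding ($1): Winslow Overpass $3,050,591; Ashcroft Bridge $2,978,312; Valley Plaza $1,169,216. Sum = $7,198,119.
Difference $7,198,120 − $7,198,119 = +$1 applied to largest lane-miles (Winslow Overpass): Winslow Overpass becomes $3,050,592.

Winslow Overpass: $3,050,592 · Ashcroft Bridge: $2,978,312 · Valley Plaza: $1,169,216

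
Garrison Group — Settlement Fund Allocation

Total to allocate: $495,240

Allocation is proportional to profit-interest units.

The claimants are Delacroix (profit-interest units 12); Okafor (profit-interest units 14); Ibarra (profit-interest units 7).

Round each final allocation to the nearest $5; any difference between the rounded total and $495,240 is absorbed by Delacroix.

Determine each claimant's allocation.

Total profit-interest units = 33.
Pro-rata amounts: Delacroix 12/33 × $495,240 = 180,087.27; Okafor 14/33 × $495,240 = 210,101.82; Ibarra 7/33 × $495,240 = 105,050.91.
Rounded to nearest $5: Delacroix $180,085; Okafor $210,100; Ibarra $105,050. Sum = $495,235.
Difference $495,240 − $495,235 = +$5 applied to Delacroix: Delacroix becomes $180,090.

Delacroix: $180,090; Okafor: $210,100; Ibarra: $105,050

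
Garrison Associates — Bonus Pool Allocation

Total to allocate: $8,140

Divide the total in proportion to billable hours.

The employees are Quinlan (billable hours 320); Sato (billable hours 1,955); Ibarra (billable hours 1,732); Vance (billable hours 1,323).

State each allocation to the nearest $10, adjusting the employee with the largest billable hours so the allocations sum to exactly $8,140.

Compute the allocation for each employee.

Quinlan: $490 | Sato: $2,980 | Ibarra: $2,650 | Vance: $2,020

Billable hours total: 5,330.
Raw shares: Quinlan 320/5,330 × $8,140 = 488.71; Sato 1,955/5,330 × $8,140 = 2,985.68; Ibarra 1,732/5,330 × $8,140 = 2,645.12; Vance 1,323/5,330 × $8,140 = 2,020.49.
At nearest $10: Quinlan $490; Sato $2,990; Ibarra $2,650; Vance $2,020. Sum = $8,150.
Difference $8,140 − $8,150 = −$10 applied to largest billable hours (Sato): Sato becomes $2,980.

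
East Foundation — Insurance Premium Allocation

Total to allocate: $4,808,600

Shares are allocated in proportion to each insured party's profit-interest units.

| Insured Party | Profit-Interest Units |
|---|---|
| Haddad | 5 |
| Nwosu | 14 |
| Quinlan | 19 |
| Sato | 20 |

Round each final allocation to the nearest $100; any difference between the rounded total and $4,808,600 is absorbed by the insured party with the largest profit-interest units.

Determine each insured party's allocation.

Total profit-interest units = 58.
Raw shares: Haddad 5/58 × $4,808,600 = 414,534.48; Nwosu 14/58 × $4,808,600 = 1,160,696.55; Quinlan 19/58 × $4,808,600 = 1,575,231.03; Sato 20/58 × $4,808,600 = 1,658,137.93.
After rounding ($100): Haddad $414,500; Nwosu $1,160,700; Quinlan $1,575,200; Sato $1,658,100. Sum = $4,808,500.
Difference $4,808,600 − $4,808,500 = +$100 applied to largest profit-interest units (Sato): Sato becomes $1,658,200.

Haddad: $414,500 · Nwosu: $1,160,700 · Quinlan: $1,575,200 · Sato: $1,658,200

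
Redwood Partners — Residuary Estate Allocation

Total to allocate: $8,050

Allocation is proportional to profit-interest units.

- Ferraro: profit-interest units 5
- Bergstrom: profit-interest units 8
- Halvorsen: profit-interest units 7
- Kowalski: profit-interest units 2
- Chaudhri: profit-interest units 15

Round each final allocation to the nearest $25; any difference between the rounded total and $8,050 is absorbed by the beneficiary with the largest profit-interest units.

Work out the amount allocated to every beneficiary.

Ferraro: $1,100 | Bergstrom: $1,750 | Halvorsen: $1,525 | Kowalski: $425 | Chaudhri: $3,250

Sum of profit-interest units: 5 + 8 + 7 + 2 + 15 = 37.
Pro-rata amounts: Ferraro 1,087.84; Bergstrom 1,740.54; Halvorsen 1,522.97; Kowalski 435.14; Chaudhri 3,263.51.
After rounding ($25): Ferraro $1,100; Bergstrom $1,750; Halvorsen $1,525; Kowalski $425; Chaudhri $3,275. Sum = $8,075.
Difference $8,050 − $8,075 = −$25 applied to largest profit-interest units (Chaudhri): Chaudhri becomes $3,250.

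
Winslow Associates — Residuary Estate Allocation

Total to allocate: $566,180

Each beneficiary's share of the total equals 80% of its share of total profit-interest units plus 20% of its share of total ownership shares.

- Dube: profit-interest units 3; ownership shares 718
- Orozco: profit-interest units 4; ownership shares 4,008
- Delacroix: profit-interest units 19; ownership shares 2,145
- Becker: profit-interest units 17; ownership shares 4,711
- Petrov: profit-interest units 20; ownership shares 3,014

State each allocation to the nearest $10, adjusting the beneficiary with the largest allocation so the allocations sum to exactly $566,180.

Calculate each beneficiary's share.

Totals — profit-interest units 63, ownership shares 14,596.
Blended shares (80% profit-interest units + 20% ownership shares): Dube 0.0479; Orozco 0.1057; Delacroix 0.2707; Becker 0.2804; Petrov 0.2953.
Pro-rata amounts: Dube 27,139.02; Orozco 59,852.48; Delacroix 153,243.10; Becker 158,771.00; Petrov 167,174.41.
After rounding ($10): Dube $27,140; Orozco $59,850; Delacroix $153,240; Becker $158,770; Petrov $167,170. Sum = $566,170.
Difference $566,180 − $566,170 = +$10 applied to largest allocation (Petrov): Petrov becomes $167,180.

Dube: $27,140; Orozco: $59,850; Delacroix: $153,240; Becker: $158,770; Petrov: $167,180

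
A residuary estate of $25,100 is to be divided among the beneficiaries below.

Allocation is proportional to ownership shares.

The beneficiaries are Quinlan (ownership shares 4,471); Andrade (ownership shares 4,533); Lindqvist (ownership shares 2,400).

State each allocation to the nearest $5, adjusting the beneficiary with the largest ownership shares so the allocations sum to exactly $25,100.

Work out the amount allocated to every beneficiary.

Combined ownership shares = 11,404.
Raw shares: Quinlan 4,471/11,404 × $25,100 = 9,840.59; Andrade 4,533/11,404 × $25,100 = 9,977.05; Lindqvist 2,400/11,404 × $25,100 = 5,282.36.
Rounded to nearest $5: Quinlan $9,840; Andrade $9,975; Lindqvist $5,280. Sum = $25,095.
Difference $25,100 − $25,095 = +$5 applied to largest ownership shares (Andrade): Andrade becomes $9,980.

Quinlan: $9,840; Andrade: $9,980; Lindqvist: $5,280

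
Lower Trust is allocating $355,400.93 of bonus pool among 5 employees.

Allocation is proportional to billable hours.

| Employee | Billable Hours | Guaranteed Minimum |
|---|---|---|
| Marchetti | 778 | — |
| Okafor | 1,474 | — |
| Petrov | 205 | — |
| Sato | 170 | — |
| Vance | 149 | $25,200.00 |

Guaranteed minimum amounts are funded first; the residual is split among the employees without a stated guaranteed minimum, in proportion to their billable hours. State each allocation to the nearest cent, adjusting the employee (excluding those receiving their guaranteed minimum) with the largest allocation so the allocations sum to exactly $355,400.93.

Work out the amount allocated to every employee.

Marchetti: $97,790.76; Okafor: $185,274.52; Petrov: $25,767.49; Sato: $21,368.16; Vance: $25,200.00

Fund the minimums — Vance $25,200.00. Remaining pool $330,200.93.
Remaining pool split over remaining billable hours 2,627: Marchetti 97,790.7589 → $97,790.76; Okafor 185,274.5226 → $185,274.52; Petrov 25,767.4879 → $25,767.49; Sato 21,368.1607 → $21,368.16.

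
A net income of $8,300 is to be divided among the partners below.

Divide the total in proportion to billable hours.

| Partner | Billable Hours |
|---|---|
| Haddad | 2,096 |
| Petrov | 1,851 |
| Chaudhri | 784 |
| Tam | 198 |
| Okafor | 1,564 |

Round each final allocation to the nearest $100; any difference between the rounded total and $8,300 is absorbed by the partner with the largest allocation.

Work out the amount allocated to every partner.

Combined billable hours = 6,493.
Pro-rata amounts: Haddad 2,096/6,493 × $8,300 = 2,679.32; Petrov 1,851/6,493 × $8,300 = 2,366.13; Chaudhri 784/6,493 × $8,300 = 1,002.19; Tam 198/6,493 × $8,300 = 253.10; Okafor 1,564/6,493 × $8,300 = 1,999.26.
After rounding ($100): Haddad $2,700; Petrov $2,400; Chaudhri $1,000; Tam $300; Okafor $2,000. Sum = $8,400.
Difference $8,300 − $8,400 = −$100 applied to largest allocation (Haddad): Haddad becomes $2,600.

Haddad: $2,600 · Petrov: $2,400 · Chaudhri: $1,000 · Tam: $300 · Okafor: $2,000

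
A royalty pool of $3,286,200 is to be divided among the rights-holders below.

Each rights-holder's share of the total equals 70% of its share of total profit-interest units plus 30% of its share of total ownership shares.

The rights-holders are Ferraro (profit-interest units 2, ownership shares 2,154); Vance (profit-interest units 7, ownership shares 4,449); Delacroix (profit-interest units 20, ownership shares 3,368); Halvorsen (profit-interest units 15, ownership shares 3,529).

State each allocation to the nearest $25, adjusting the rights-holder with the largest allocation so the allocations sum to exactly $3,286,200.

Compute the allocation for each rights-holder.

Profit-interest units total 44; ownership shares total 13,500.
Combined weights (70% profit-interest units + 30% ownership shares): Ferraro 0.0797; Vance 0.2102; Delacroix 0.3930; Halvorsen 0.3171.
Raw shares: Ferraro 261,860.35; Vance 690,858.82; Delacroix 1,291,562.90; Halvorsen 1,041,917.92.
Rounded to nearest $25: Ferraro $261,850; Vance $690,850; Delacroix $1,291,575; Halvorsen $1,041,925. Sum = $3,286,200.
No rounding difference to absorb.

Ferraro: $261,850 · Vance: $690,850 · Delacroix: $1,291,575 · Halvorsen: $1,041,925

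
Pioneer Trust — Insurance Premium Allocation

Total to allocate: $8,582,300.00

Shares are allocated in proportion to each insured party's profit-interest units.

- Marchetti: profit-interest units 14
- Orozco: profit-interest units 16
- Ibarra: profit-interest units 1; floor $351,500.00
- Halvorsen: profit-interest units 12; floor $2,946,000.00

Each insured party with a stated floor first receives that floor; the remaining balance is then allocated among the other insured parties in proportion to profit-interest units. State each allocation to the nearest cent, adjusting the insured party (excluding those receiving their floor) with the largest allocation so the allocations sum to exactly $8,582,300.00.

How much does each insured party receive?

Fund the minimums — Ibarra $351,500.00; Halvorsen $2,946,000.00. Remaining pool $5,284,800.00.
Remaining pool split over remaining profit-interest units 30: Marchetti 2,466,240.0000 → $2,466,240.00; Orozco 2,818,560.0000 → $2,818,560.00.

Marchetti: $2,466,240.00; Orozco: $2,818,560.00; Ibarra: $351,500.00; Halvorsen: $2,946,000.00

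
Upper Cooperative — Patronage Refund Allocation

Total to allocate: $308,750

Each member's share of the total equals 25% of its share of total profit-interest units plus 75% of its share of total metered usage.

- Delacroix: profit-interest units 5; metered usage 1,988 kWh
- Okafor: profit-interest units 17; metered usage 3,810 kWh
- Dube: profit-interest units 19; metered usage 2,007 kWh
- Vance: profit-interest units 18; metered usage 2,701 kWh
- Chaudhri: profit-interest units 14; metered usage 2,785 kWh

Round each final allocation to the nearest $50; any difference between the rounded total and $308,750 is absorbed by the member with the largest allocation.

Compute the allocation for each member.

Delacroix: $39,900 · Okafor: $84,400 · Dube: $55,050 · Vance: $66,100 · Chaudhri: $63,300

Totals — profit-interest units 73, metered usage 13,291.
Blended shares (25% profit-interest units + 75% metered usage): Delacroix 0.1293; Okafor 0.2732; Dube 0.1783; Vance 0.2141; Chaudhri 0.2051.
Unrounded shares: Delacroix 39,922.75; Okafor 84,354.91; Dube 55,056.86; Vance 66,090.72; Chaudhri 63,324.76.
Rounded to nearest $50: Delacroix $39,900; Okafor $84,350; Dube $55,050; Vance $66,100; Chaudhri $63,300. Sum = $308,700.
Difference $308,750 − $308,700 = +$50 applied to largest allocation (Okafor): Okafor becomes $84,400.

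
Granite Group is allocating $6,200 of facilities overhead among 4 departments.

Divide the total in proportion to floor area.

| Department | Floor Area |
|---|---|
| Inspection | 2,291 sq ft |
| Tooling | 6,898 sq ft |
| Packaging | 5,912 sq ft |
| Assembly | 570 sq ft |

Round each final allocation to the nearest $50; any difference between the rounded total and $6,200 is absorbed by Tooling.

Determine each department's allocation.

Total floor area = 15,671.
Proportional shares: Inspection 2,291/15,671 × $6,200 = 906.40; Tooling 6,898/15,671 × $6,200 = 2,729.09; Packaging 5,912/15,671 × $6,200 = 2,339.00; Assembly 570/15,671 × $6,200 = 225.51.
After rounding ($50): Inspection $900; Tooling $2,750; Packaging $2,350; Assembly $250. Sum = $6,250.
Difference $6,200 − $6,250 = −$50 applied to Tooling: Tooling becomes $2,700.

Inspection: $900; Tooling: $2,700; Packaging: $2,350; Assembly: $250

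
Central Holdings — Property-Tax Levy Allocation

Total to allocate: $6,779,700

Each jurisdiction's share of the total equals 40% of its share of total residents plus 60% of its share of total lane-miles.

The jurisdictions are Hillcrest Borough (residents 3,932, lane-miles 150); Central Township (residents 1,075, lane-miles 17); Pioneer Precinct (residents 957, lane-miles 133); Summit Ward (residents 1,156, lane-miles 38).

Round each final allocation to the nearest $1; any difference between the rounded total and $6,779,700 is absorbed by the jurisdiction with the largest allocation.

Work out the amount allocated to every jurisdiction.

Hillcrest Borough: $3,302,874 · Central Township: $614,043 · Pioneer Precinct: $1,965,155 · Summit Ward: $897,628

Residents total 7,120; lane-miles total 338.
Combined weights (40% residents + 60% lane-miles): Hillcrest Borough 0.4872; Central Township 0.0906; Pioneer Precinct 0.2899; Summit Ward 0.1324.
Pro-rata amounts: Hillcrest Borough 3,302,873.67; Central Township 614,042.67; Pioneer Precinct 1,965,155.16; Summit Ward 897,628.49.
Rounded to nearest $1: Hillcrest Borough $3,302,874; Central Township $614,043; Pioneer Precinct $1,965,155; Summit Ward $897,628. Sum = $6,779,700.
No rounding difference to absorb.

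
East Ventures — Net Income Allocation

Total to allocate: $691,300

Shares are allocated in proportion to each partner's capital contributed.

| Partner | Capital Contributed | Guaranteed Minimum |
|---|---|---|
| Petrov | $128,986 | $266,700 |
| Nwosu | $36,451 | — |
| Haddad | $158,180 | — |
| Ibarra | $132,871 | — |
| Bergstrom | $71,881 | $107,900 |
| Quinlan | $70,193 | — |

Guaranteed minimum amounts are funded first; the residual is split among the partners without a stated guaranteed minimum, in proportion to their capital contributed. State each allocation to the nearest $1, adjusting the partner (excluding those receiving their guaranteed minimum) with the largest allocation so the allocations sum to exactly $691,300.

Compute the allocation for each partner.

Petrov: $266,700 | Nwosu: $29,027 | Haddad: $125,966 | Ibarra: $105,810 | Bergstrom: $107,900 | Quinlan: $55,897

Minimums first: Petrov $266,700; Bergstrom $107,900. Balance $316,700.
Balance split over remaining capital contributed 397,695: Nwosu 29,027.35 → $29,027; Haddad 125,964.89 → $125,965; Ibarra 105,810.35 → $105,810; Quinlan 55,897.42 → $55,897.
Rounding difference +$1 applied to Haddad → $125,966.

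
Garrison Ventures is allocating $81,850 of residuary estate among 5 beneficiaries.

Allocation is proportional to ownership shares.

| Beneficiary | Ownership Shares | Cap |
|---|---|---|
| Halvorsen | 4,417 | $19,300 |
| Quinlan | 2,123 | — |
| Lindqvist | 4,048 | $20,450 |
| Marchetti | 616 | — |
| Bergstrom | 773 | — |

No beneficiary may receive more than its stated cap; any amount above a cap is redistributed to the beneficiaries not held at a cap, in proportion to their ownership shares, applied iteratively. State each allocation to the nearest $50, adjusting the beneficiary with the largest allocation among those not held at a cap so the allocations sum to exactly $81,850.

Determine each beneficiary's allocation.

Halvorsen: $19,300; Quinlan: $25,450; Lindqvist: $20,450; Marchetti: $7,400; Bergstrom: $9,250

Combined ownership shares = 11,977.
Pro-rata shares before constraints: Halvorsen 30,185.48; Quinlan 14,508.44; Lindqvist 27,663.76; Marchetti 4,209.70; Bergstrom 5,282.63.
Cap binds for Halvorsen ($19,300), Lindqvist ($20,450); balance $42,100 reallocated over remaining ownership shares 3,512.
Redistributed shares: Quinlan 25,449.40 → $25,450; Marchetti 7,384.28 → $7,400; Bergstrom 9,266.32 → $9,250.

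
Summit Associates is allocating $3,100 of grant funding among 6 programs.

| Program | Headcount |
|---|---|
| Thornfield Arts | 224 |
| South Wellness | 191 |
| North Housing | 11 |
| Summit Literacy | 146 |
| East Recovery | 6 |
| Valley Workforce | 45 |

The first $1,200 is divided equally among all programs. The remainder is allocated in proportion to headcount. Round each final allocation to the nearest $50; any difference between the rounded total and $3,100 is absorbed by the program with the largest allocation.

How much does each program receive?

$1,200 shared equally gives $200 per program.
Remainder $1,900 by headcount (total 623): Thornfield Arts 683.15 → $700; South Wellness 582.50 → $600; North Housing 33.55 → $50; Summit Literacy 445.26 → $450; East Recovery 18.30 → $0; Valley Workforce 137.24 → $150.
Rounding difference −$50 on remainder applied to Thornfield Arts.
Totals: Thornfield Arts $200 + $650 = $850; South Wellness $200 + $600 = $800; North Housing $200 + $50 = $250; Summit Literacy $200 + $450 = $650; East Recovery $200 + $0 = $200; Valley Workforce $200 + $150 = $350.

Thornfield Arts: $850 · South Wellness: $800 · North Housing: $250 · Summit Literacy: $650 · East Recovery: $200 · Valley Workforce: $350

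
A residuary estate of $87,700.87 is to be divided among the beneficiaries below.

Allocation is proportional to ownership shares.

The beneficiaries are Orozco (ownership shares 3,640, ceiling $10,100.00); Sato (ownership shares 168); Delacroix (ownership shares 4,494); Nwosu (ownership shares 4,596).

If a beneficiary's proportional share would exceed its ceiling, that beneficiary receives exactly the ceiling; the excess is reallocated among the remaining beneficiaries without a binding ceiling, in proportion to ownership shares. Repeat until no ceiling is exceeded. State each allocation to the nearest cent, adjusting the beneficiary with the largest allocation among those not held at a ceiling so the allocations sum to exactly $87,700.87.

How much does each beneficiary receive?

Orozco: $10,100.00; Sato: $1,408.18; Delacroix: $37,668.86; Nwosu: $38,523.83

Sum of ownership shares: 12,898.
Unconstrained shares: Orozco 24,750.4394; Sato 1,142.3280; Delacroix 30,557.2732; Nwosu 31,250.8295.
Held at cap: Orozco ($10,100.00); remaining pool $77,600.87 reallocated over remaining ownership shares 9,258.
Remaining shares: Sato 1,408.1817 → $1,408.18; Delacroix 37,668.8604 → $37,668.86; Nwosu 38,523.8279 → $38,523.83.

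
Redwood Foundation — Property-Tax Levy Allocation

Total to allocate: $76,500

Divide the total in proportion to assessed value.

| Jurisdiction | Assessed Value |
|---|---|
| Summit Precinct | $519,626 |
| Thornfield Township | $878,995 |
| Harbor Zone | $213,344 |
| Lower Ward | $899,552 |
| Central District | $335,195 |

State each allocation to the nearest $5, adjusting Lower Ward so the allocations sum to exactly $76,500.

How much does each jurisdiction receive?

Summit Precinct: $13,965; Thornfield Township: $23,620; Harbor Zone: $5,735; Lower Ward: $24,170; Central District: $9,010

Total assessed value = 2,846,712.
Pro-rata amounts: Summit Precinct 519,626/2,846,712 × $76,500 = 13,963.97; Thornfield Township 878,995/2,846,712 × $76,500 = 23,621.33; Harbor Zone 213,344/2,846,712 × $76,500 = 5,733.22; Lower Ward 899,552/2,846,712 × $76,500 = 24,173.76; Central District 335,195/2,846,712 × $76,500 = 9,007.73.
After rounding ($5): Summit Precinct $13,965; Thornfield Township $23,620; Harbor Zone $5,735; Lower Ward $24,175; Central District $9,010. Sum = $76,505.
Difference $76,500 − $76,505 = −$5 applied to Lower Ward: Lower Ward becomes $24,170.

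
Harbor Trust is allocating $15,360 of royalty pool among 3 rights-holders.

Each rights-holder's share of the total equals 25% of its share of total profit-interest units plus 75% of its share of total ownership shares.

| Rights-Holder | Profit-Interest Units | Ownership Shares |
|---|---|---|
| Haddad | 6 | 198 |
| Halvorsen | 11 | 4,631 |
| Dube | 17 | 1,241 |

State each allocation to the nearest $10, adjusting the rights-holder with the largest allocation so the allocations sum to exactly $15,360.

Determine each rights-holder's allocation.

Haddad: $1,050 | Halvorsen: $10,030 | Dube: $4,280

Totals — profit-interest units 34, ownership shares 6,070.
Blended shares (25% profit-interest units + 75% ownership shares): Haddad 0.0686; Halvorsen 0.6531; Dube 0.2783.
Raw shares: Haddad 1,053.42; Halvorsen 10,031.33; Dube 4,275.24.
At nearest $10: Haddad $1,050; Halvorsen $10,030; Dube $4,280. Sum = $15,360.
Sum already equals the total — no adjustment.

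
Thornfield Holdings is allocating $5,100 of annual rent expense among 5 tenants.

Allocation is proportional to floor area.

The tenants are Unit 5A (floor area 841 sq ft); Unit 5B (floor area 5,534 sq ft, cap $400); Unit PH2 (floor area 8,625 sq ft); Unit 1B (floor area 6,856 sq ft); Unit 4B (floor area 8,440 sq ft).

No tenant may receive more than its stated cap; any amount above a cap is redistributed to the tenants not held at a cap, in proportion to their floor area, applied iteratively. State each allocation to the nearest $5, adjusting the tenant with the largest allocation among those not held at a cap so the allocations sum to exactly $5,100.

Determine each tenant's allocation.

Sum of floor area: 30,296.
Pro-rata shares before constraints: Unit 5A 141.57; Unit 5B 931.59; Unit PH2 1,451.92; Unit 1B 1,154.13; Unit 4B 1,420.78.
Held at cap: Unit 5B ($400); balance $4,700 reallocated over remaining floor area 24,762.
Remaining shares: Unit 5A 159.63 → $160; Unit PH2 1,637.09 → $1,635; Unit 1B 1,301.32 → $1,300; Unit 4B 1,601.97 → $1,600.
Rounding difference +$5 applied to Unit PH2 → $1,640.

Unit 5A: $160 · Unit 5B: $400 · Unit PH2: $1,640 · Unit 1B: $1,300 · Unit 4B: $1,600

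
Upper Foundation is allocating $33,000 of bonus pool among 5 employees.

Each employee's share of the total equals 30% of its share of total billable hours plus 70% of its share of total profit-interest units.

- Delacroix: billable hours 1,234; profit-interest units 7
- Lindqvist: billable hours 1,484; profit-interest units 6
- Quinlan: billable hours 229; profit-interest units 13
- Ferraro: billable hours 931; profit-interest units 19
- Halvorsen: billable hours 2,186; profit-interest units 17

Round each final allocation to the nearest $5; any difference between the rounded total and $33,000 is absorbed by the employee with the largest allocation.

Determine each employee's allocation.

Billable hours total 6,064; profit-interest units total 62.
Composite weights (30% billable hours + 70% profit-interest units): Delacroix 0.1401; Lindqvist 0.1412; Quinlan 0.1581; Ferraro 0.2606; Halvorsen 0.3001.
Raw shares: Delacroix 4,622.68; Lindqvist 4,658.24; Quinlan 5,217.41; Ferraro 8,598.97; Halvorsen 9,902.70.
At nearest $5: Delacroix $4,625; Lindqvist $4,660; Quinlan $5,215; Ferraro $8,600; Halvorsen $9,905. Sum = $33,005.
Difference $33,000 − $33,005 = −$5 applied to largest allocation (Halvorsen): Halvorsen becomes $9,900.

Delacroix: $4,625 | Lindqvist: $4,660 | Quinlan: $5,215 | Ferraro: $8,600 | Halvorsen: $9,900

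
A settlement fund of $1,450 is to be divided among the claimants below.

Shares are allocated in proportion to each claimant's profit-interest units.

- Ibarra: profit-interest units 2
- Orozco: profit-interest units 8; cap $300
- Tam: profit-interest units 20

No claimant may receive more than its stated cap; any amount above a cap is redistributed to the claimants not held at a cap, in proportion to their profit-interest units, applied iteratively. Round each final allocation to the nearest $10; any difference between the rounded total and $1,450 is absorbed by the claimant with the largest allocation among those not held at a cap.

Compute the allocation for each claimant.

Total profit-interest units = 30.
Pro-rata shares before constraints: Ibarra 96.67; Orozco 386.67; Tam 966.67.
Capped: Orozco ($300); remaining pool $1,150 reallocated over remaining profit-interest units 22.
Redistributed shares: Ibarra 104.55 → $100; Tam 1,045.45 → $1,050.

Ibarra: $100 · Orozco: $300 · Tam: $1,050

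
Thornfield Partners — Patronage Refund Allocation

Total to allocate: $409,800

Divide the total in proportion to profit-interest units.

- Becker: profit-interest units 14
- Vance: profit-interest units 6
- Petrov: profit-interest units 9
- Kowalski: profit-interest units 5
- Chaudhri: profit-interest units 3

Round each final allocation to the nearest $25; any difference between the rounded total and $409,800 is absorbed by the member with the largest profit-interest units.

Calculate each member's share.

Profit-interest units total: 37.
Proportional shares: Becker 14/37 × $409,800 = 155,059.46; Vance 6/37 × $409,800 = 66,454.05; Petrov 9/37 × $409,800 = 99,681.08; Kowalski 5/37 × $409,800 = 55,378.38; Chaudhri 3/37 × $409,800 = 33,227.03.
Rounded to nearest $25: Becker $155,050; Vance $66,450; Petrov $99,675; Kowalski $55,375; Chaudhri $33,225. Sum = $409,775.
Difference $409,800 − $409,775 = +$25 applied to largest profit-interest units (Becker): Becker becomes $155,075.

Becker: $155,075 | Vance: $66,450 | Petrov: $99,675 | Kowalski: $55,375 | Chaudhri: $33,225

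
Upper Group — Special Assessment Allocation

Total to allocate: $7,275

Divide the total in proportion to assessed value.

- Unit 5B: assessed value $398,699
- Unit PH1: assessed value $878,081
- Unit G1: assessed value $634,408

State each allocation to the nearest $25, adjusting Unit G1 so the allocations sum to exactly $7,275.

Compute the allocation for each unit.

Unit 5B: $1,525 · Unit PH1: $3,350 · Unit G1: $2,400

Sum of assessed value: 1,911,188.
Pro-rata amounts: Unit 5B 398,699/1,911,188 × $7,275 = 1,517.66; Unit PH1 878,081/1,911,188 × $7,275 = 3,342.44; Unit G1 634,408/1,911,188 × $7,275 = 2,414.89.
After rounding ($25): Unit 5B $1,525; Unit PH1 $3,350; Unit G1 $2,425. Sum = $7,300.
Difference $7,275 − $7,300 = −$25 applied to Unit G1: Unit G1 becomes $2,400.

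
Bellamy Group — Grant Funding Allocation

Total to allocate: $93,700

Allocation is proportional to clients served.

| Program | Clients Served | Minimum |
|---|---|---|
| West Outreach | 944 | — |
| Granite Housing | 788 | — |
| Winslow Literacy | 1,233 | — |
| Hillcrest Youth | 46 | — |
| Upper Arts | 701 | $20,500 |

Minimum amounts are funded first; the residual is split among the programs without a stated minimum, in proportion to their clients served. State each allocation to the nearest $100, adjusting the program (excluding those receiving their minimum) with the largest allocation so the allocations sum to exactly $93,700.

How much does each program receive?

West Outreach: $22,900; Granite Housing: $19,200; Winslow Literacy: $30,000; Hillcrest Youth: $1,100; Upper Arts: $20,500

Fund the minimums — Upper Arts $20,500. Balance $73,200.
Balance split over remaining clients served 3,011: West Outreach 22,949.45 → $22,900; Granite Housing 19,156.96 → $19,200; Winslow Literacy 29,975.29 → $30,000; Hillcrest Youth 1,118.30 → $1,100.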